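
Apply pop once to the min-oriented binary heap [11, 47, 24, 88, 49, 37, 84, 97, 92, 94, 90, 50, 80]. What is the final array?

remove root 11; move last element 80 to root → [80, 47, 24, 88, 49, 37, 84, 97, 92, 94, 90, 50]
80 vs smaller child 24 at index 2, swap → [24, 47, 80, 88, 49, 37, 84, 97, 92, 94, 90, 50]
80 vs smaller child 37 at index 5, swap → [24, 47, 37, 88, 49, 80, 84, 97, 92, 94, 90, 50]
80 vs only child 50 at index 11, swap → [24, 47, 37, 88, 49, 50, 84, 97, 92, 94, 90, 80]

[24, 47, 37, 88, 49, 50, 84, 97, 92, 94, 90, 80]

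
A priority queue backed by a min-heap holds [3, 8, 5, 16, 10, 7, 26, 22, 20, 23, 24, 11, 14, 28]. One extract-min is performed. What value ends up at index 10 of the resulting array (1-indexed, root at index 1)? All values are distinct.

23

remove root 3; move last element 28 to root → [28, 8, 5, 16, 10, 7, 26, 22, 20, 23, 24, 11, 14]
28 vs smaller child 5 at index 3, swap → [5, 8, 28, 16, 10, 7, 26, 22, 20, 23, 24, 11, 14]
28 vs smaller child 7 at index 6, swap → [5, 8, 7, 16, 10, 28, 26, 22, 20, 23, 24, 11, 14]
28 vs smaller child 11 at index 12, swap → [5, 8, 7, 16, 10, 11, 26, 22, 20, 23, 24, 28, 14]
resulting array: [5, 8, 7, 16, 10, 11, 26, 22, 20, 23, 24, 28, 14]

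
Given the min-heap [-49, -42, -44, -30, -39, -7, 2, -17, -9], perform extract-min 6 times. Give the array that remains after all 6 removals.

[-9, -7, 2]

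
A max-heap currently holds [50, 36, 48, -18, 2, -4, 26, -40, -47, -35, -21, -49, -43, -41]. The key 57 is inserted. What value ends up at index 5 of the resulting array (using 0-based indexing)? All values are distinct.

-4

append 57 at index 14 → [50, 36, 48, -18, 2, -4, 26, -40, -47, -35, -21, -49, -43, -41, 57]
57 > parent 26 at index 6, swap → [50, 36, 48, -18, 2, -4, 57, -40, -47, -35, -21, -49, -43, -41, 26]
57 > parent 48 at index 2, swap → [50, 36, 57, -18, 2, -4, 48, -40, -47, -35, -21, -49, -43, -41, 26]
57 > parent 50 at index 0, swap → [57, 36, 50, -18, 2, -4, 48, -40, -47, -35, -21, -49, -43, -41, 26]
resulting array: [57, 36, 50, -18, 2, -4, 48, -40, -47, -35, -21, -49, -43, -41, 26]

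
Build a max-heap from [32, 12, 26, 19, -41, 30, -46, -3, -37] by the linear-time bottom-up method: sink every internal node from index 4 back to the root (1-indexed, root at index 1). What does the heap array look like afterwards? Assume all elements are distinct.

[32, 19, 30, 12, -41, 26, -46, -3, -37]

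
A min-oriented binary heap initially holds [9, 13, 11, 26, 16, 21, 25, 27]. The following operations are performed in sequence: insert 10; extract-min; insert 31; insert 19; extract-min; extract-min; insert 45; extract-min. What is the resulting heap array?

insert 10:
  append 10 at index 8 → [9, 13, 11, 26, 16, 21, 25, 27, 10]
  10 < parent 26 at index 3, swap → [9, 13, 11, 10, 16, 21, 25, 27, 26]
  10 < parent 13 at index 1, swap → [9, 10, 11, 13, 16, 21, 25, 27, 26]
extract-min → returns 9:
  remove root 9; move last element 26 to root → [26, 10, 11, 13, 16, 21, 25, 27]
  26 vs smaller child 10 at index 1, swap → [10, 26, 11, 13, 16, 21, 25, 27]
  26 vs smaller child 13 at index 3, swap → [10, 13, 11, 26, 16, 21, 25, 27]
insert 31:
  append 31 at index 8 → [10, 13, 11, 26, 16, 21, 25, 27, 31] (no swap needed)
insert 19:
  append 19 at index 9 → [10, 13, 11, 26, 16, 21, 25, 27, 31, 19] (no swap needed)
extract-min → returns 10:
  remove root 10; move last element 19 to root → [19, 13, 11, 26, 16, 21, 25, 27, 31]
  19 vs smaller child 11 at index 2, swap → [11, 13, 19, 26, 16, 21, 25, 27, 31]
extract-min → returns 11:
  remove root 11; move last element 31 to root → [31, 13, 19, 26, 16, 21, 25, 27]
  31 vs smaller child 13 at index 1, swap → [13, 31, 19, 26, 16, 21, 25, 27]
  31 vs smaller child 16 at index 4, swap → [13, 16, 19, 26, 31, 21, 25, 27]
insert 45:
  append 45 at index 8 → [13, 16, 19, 26, 31, 21, 25, 27, 45] (no swap needed)
extract-min → returns 13:
  remove root 13; move last element 45 to root → [45, 16, 19, 26, 31, 21, 25, 27]
  45 vs smaller child 16 at index 1, swap → [16, 45, 19, 26, 31, 21, 25, 27]
  45 vs smaller child 26 at index 3, swap → [16, 26, 19, 45, 31, 21, 25, 27]
  45 vs only child 27 at index 7, swap → [16, 26, 19, 27, 31, 21, 25, 45]

[16, 26, 19, 27, 31, 21, 25, 45]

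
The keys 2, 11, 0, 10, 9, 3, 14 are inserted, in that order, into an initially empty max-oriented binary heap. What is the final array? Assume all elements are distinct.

Insert 2:
  append 2 at index 0 → [2] (no swap needed)
Insert 11:
  append 11 at index 1 → [2, 11]
  11 > parent 2 at index 0, swap → [11, 2]
Insert 0:
  append 0 at index 2 → [11, 2, 0] (no swap needed)
Insert 10:
  append 10 at index 3 → [11, 2, 0, 10]
  10 > parent 2 at index 1, swap → [11, 10, 0, 2]
Insert 9:
  append 9 at index 4 → [11, 10, 0, 2, 9] (no swap needed)
Insert 3:
  append 3 at index 5 → [11, 10, 0, 2, 9, 3]
  3 > parent 0 at index 2, swap → [11, 10, 3, 2, 9, 0]
Insert 14:
  append 14 at index 6 → [11, 10, 3, 2, 9, 0, 14]
  14 > parent 3 at index 2, swap → [11, 10, 14, 2, 9, 0, 3]
  14 > parent 11 at index 0, swap → [14, 10, 11, 2, 9, 0, 3]

[14, 10, 11, 2, 9, 0, 3]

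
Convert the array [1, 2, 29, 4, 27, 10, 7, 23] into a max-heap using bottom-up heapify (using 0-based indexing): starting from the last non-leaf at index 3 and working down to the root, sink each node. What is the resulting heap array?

[29, 27, 10, 23, 2, 1, 7, 4]

sift down from index 3:
  4 vs only child 23 at index 7, swap → [1, 2, 29, 23, 27, 10, 7, 4]
sift down from index 2: already satisfies heap property
sift down from index 1:
  2 vs larger child 27 at index 4, swap → [1, 27, 29, 23, 2, 10, 7, 4]
sift down from index 0:
  1 vs larger child 29 at index 2, swap → [29, 27, 1, 23, 2, 10, 7, 4]
  1 vs larger child 10 at index 5, swap → [29, 27, 10, 23, 2, 1, 7, 4]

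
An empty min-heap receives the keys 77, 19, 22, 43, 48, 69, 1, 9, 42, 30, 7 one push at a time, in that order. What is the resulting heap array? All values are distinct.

[1, 7, 19, 42, 9, 69, 22, 77, 43, 48, 30]

Insert 77:
  append 77 at index 0 → [77] (no swap needed)
Insert 19:
  append 19 at index 1 → [77, 19]
  19 < parent 77 at index 0, swap → [19, 77]
Insert 22:
  append 22 at index 2 → [19, 77, 22] (no swap needed)
Insert 43:
  append 43 at index 3 → [19, 77, 22, 43]
  43 < parent 77 at index 1, swap → [19, 43, 22, 77]
Insert 48:
  append 48 at index 4 → [19, 43, 22, 77, 48] (no swap needed)
Insert 69:
  append 69 at index 5 → [19, 43, 22, 77, 48, 69] (no swap needed)
Insert 1:
  append 1 at index 6 → [19, 43, 22, 77, 48, 69, 1]
  1 < parent 22 at index 2, swap → [19, 43, 1, 77, 48, 69, 22]
  1 < parent 19 at index 0, swap → [1, 43, 19, 77, 48, 69, 22]
Insert 9:
  append 9 at index 7 → [1, 43, 19, 77, 48, 69, 22, 9]
  9 < parent 77 at index 3, swap → [1, 43, 19, 9, 48, 69, 22, 77]
  9 < parent 43 at index 1, swap → [1, 9, 19, 43, 48, 69, 22, 77]
Insert 42:
  append 42 at index 8 → [1, 9, 19, 43, 48, 69, 22, 77, 42]
  42 < parent 43 at index 3, swap → [1, 9, 19, 42, 48, 69, 22, 77, 43]
Insert 30:
  append 30 at index 9 → [1, 9, 19, 42, 48, 69, 22, 77, 43, 30]
  30 < parent 48 at index 4, swap → [1, 9, 19, 42, 30, 69, 22, 77, 43, 48]
Insert 7:
  append 7 at index 10 → [1, 9, 19, 42, 30, 69, 22, 77, 43, 48, 7]
  7 < parent 30 at index 4, swap → [1, 9, 19, 42, 7, 69, 22, 77, 43, 48, 30]
  7 < parent 9 at index 1, swap → [1, 7, 19, 42, 9, 69, 22, 77, 43, 48, 30]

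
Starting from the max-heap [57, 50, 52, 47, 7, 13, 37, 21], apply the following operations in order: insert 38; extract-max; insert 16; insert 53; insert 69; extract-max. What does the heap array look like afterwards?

insert 38:
  append 38 at index 8 → [57, 50, 52, 47, 7, 13, 37, 21, 38] (no swap needed)
extract-max → returns 57:
  remove root 57; move last element 38 to root → [38, 50, 52, 47, 7, 13, 37, 21]
  38 vs larger child 52 at index 2, swap → [52, 50, 38, 47, 7, 13, 37, 21]
insert 16:
  append 16 at index 8 → [52, 50, 38, 47, 7, 13, 37, 21, 16] (no swap needed)
insert 53:
  append 53 at index 9 → [52, 50, 38, 47, 7, 13, 37, 21, 16, 53]
  53 > parent 7 at index 4, swap → [52, 50, 38, 47, 53, 13, 37, 21, 16, 7]
  53 > parent 50 at index 1, swap → [52, 53, 38, 47, 50, 13, 37, 21, 16, 7]
  53 > parent 52 at index 0, swap → [53, 52, 38, 47, 50, 13, 37, 21, 16, 7]
insert 69:
  append 69 at index 10 → [53, 52, 38, 47, 50, 13, 37, 21, 16, 7, 69]
  69 > parent 50 at index 4, swap → [53, 52, 38, 47, 69, 13, 37, 21, 16, 7, 50]
  69 > parent 52 at index 1, swap → [53, 69, 38, 47, 52, 13, 37, 21, 16, 7, 50]
  69 > parent 53 at index 0, swap → [69, 53, 38, 47, 52, 13, 37, 21, 16, 7, 50]
extract-max → returns 69:
  remove root 69; move last element 50 to root → [50, 53, 38, 47, 52, 13, 37, 21, 16, 7]
  50 vs larger child 53 at index 1, swap → [53, 50, 38, 47, 52, 13, 37, 21, 16, 7]
  50 vs larger child 52 at index 4, swap → [53, 52, 38, 47, 50, 13, 37, 21, 16, 7]

[53, 52, 38, 47, 50, 13, 37, 21, 16, 7]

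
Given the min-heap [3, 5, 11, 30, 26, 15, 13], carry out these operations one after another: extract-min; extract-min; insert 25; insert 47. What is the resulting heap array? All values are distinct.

extract-min → returns 3:
  remove root 3; move last element 13 to root → [13, 5, 11, 30, 26, 15]
  13 vs smaller child 5 at index 1, swap → [5, 13, 11, 30, 26, 15]
extract-min → returns 5:
  remove root 5; move last element 15 to root → [15, 13, 11, 30, 26]
  15 vs smaller child 11 at index 2, swap → [11, 13, 15, 30, 26]
insert 25:
  append 25 at index 5 → [11, 13, 15, 30, 26, 25] (no swap needed)
insert 47:
  append 47 at index 6 → [11, 13, 15, 30, 26, 25, 47] (no swap needed)

[11, 13, 15, 30, 26, 25, 47]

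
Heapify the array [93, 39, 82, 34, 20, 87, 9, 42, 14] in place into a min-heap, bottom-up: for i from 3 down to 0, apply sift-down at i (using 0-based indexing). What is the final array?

[9, 14, 82, 34, 20, 87, 93, 42, 39]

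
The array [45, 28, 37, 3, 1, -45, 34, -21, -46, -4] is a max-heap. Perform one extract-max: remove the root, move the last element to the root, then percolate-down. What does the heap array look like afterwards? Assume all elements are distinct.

[37, 28, 34, 3, 1, -45, -4, -21, -46]

remove root 45; move last element -4 to root → [-4, 28, 37, 3, 1, -45, 34, -21, -46]
-4 vs larger child 37 at index 2, swap → [37, 28, -4, 3, 1, -45, 34, -21, -46]
-4 vs larger child 34 at index 6, swap → [37, 28, 34, 3, 1, -45, -4, -21, -46]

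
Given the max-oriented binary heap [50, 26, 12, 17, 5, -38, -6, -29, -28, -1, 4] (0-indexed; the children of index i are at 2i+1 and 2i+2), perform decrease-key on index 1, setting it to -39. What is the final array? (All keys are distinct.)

[50, 17, 12, -28, 5, -38, -6, -29, -39, -1, 4]

set index 1 from 26 to -39 → [50, -39, 12, 17, 5, -38, -6, -29, -28, -1, 4]
-39 vs larger child 17 at index 3, swap → [50, 17, 12, -39, 5, -38, -6, -29, -28, -1, 4]
-39 vs larger child -28 at index 8, swap → [50, 17, 12, -28, 5, -38, -6, -29, -39, -1, 4]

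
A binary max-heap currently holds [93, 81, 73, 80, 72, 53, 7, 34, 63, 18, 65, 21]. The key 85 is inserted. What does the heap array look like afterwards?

[93, 81, 85, 80, 72, 73, 7, 34, 63, 18, 65, 21, 53]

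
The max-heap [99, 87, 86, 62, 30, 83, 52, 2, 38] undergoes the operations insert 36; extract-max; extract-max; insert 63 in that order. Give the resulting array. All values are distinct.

[86, 63, 83, 62, 36, 30, 52, 2, 38]

insert 36:
  append 36 at index 9 → [99, 87, 86, 62, 30, 83, 52, 2, 38, 36]
  36 > parent 30 at index 4, swap → [99, 87, 86, 62, 36, 83, 52, 2, 38, 30]
extract-max → returns 99:
  remove root 99; move last element 30 to root → [30, 87, 86, 62, 36, 83, 52, 2, 38]
  30 vs larger child 87 at index 1, swap → [87, 30, 86, 62, 36, 83, 52, 2, 38]
  30 vs larger child 62 at index 3, swap → [87, 62, 86, 30, 36, 83, 52, 2, 38]
  30 vs larger child 38 at index 8, swap → [87, 62, 86, 38, 36, 83, 52, 2, 30]
extract-max → returns 87:
  remove root 87; move last element 30 to root → [30, 62, 86, 38, 36, 83, 52, 2]
  30 vs larger child 86 at index 2, swap → [86, 62, 30, 38, 36, 83, 52, 2]
  30 vs larger child 83 at index 5, swap → [86, 62, 83, 38, 36, 30, 52, 2]
insert 63:
  append 63 at index 8 → [86, 62, 83, 38, 36, 30, 52, 2, 63]
  63 > parent 38 at index 3, swap → [86, 62, 83, 63, 36, 30, 52, 2, 38]
  63 > parent 62 at index 1, swap → [86, 63, 83, 62, 36, 30, 52, 2, 38]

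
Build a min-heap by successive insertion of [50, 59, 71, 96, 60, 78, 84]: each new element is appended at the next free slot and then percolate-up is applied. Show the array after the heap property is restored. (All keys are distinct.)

[50, 59, 71, 96, 60, 78, 84]

Insert 50:
  append 50 at index 0 → [50] (no swap needed)
Insert 59:
  append 59 at index 1 → [50, 59] (no swap needed)
Insert 71:
  append 71 at index 2 → [50, 59, 71] (no swap needed)
Insert 96:
  append 96 at index 3 → [50, 59, 71, 96] (no swap needed)
Insert 60:
  append 60 at index 4 → [50, 59, 71, 96, 60] (no swap needed)
Insert 78:
  append 78 at index 5 → [50, 59, 71, 96, 60, 78] (no swap needed)
Insert 84:
  append 84 at index 6 → [50, 59, 71, 96, 60, 78, 84] (no swap needed)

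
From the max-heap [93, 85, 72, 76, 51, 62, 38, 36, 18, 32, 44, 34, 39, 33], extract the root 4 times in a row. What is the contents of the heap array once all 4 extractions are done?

extract-max #1 returns 93:
  remove root 93; move last element 33 to root → [33, 85, 72, 76, 51, 62, 38, 36, 18, 32, 44, 34, 39]
  33 vs larger child 85 at index 1, swap → [85, 33, 72, 76, 51, 62, 38, 36, 18, 32, 44, 34, 39]
  33 vs larger child 76 at index 3, swap → [85, 76, 72, 33, 51, 62, 38, 36, 18, 32, 44, 34, 39]
  33 vs larger child 36 at index 7, swap → [85, 76, 72, 36, 51, 62, 38, 33, 18, 32, 44, 34, 39]
extract-max #2 returns 85:
  remove root 85; move last element 39 to root → [39, 76, 72, 36, 51, 62, 38, 33, 18, 32, 44, 34]
  39 vs larger child 76 at index 1, swap → [76, 39, 72, 36, 51, 62, 38, 33, 18, 32, 44, 34]
  39 vs larger child 51 at index 4, swap → [76, 51, 72, 36, 39, 62, 38, 33, 18, 32, 44, 34]
  39 vs larger child 44 at index 10, swap → [76, 51, 72, 36, 44, 62, 38, 33, 18, 32, 39, 34]
extract-max #3 returns 76:
  remove root 76; move last element 34 to root → [34, 51, 72, 36, 44, 62, 38, 33, 18, 32, 39]
  34 vs larger child 72 at index 2, swap → [72, 51, 34, 36, 44, 62, 38, 33, 18, 32, 39]
  34 vs larger child 62 at index 5, swap → [72, 51, 62, 36, 44, 34, 38, 33, 18, 32, 39]
extract-max #4 returns 72:
  remove root 72; move last element 39 to root → [39, 51, 62, 36, 44, 34, 38, 33, 18, 32]
  39 vs larger child 62 at index 2, swap → [62, 51, 39, 36, 44, 34, 38, 33, 18, 32]

[62, 51, 39, 36, 44, 34, 38, 33, 18, 32]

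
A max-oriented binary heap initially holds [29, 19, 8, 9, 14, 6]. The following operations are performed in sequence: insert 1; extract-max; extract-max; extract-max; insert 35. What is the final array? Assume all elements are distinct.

[35, 9, 8, 1, 6]

insert 1:
  append 1 at index 6 → [29, 19, 8, 9, 14, 6, 1] (no swap needed)
extract-max → returns 29:
  remove root 29; move last element 1 to root → [1, 19, 8, 9, 14, 6]
  1 vs larger child 19 at index 1, swap → [19, 1, 8, 9, 14, 6]
  1 vs larger child 14 at index 4, swap → [19, 14, 8, 9, 1, 6]
extract-max → returns 19:
  remove root 19; move last element 6 to root → [6, 14, 8, 9, 1]
  6 vs larger child 14 at index 1, swap → [14, 6, 8, 9, 1]
  6 vs larger child 9 at index 3, swap → [14, 9, 8, 6, 1]
extract-max → returns 14:
  remove root 14; move last element 1 to root → [1, 9, 8, 6]
  1 vs larger child 9 at index 1, swap → [9, 1, 8, 6]
  1 vs only child 6 at index 3, swap → [9, 6, 8, 1]
insert 35:
  append 35 at index 4 → [9, 6, 8, 1, 35]
  35 > parent 6 at index 1, swap → [9, 35, 8, 1, 6]
  35 > parent 9 at index 0, swap → [35, 9, 8, 1, 6]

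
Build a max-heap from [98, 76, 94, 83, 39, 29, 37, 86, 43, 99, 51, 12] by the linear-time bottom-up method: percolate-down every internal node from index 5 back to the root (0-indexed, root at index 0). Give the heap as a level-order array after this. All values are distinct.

[99, 98, 94, 86, 76, 29, 37, 83, 43, 39, 51, 12]

sift down from index 5: already satisfies heap property
sift down from index 4:
  39 vs larger child 99 at index 9, swap → [98, 76, 94, 83, 99, 29, 37, 86, 43, 39, 51, 12]
sift down from index 3:
  83 vs larger child 86 at index 7, swap → [98, 76, 94, 86, 99, 29, 37, 83, 43, 39, 51, 12]
sift down from index 2: already satisfies heap property
sift down from index 1:
  76 vs larger child 99 at index 4, swap → [98, 99, 94, 86, 76, 29, 37, 83, 43, 39, 51, 12]
sift down from index 0:
  98 vs larger child 99 at index 1, swap → [99, 98, 94, 86, 76, 29, 37, 83, 43, 39, 51, 12]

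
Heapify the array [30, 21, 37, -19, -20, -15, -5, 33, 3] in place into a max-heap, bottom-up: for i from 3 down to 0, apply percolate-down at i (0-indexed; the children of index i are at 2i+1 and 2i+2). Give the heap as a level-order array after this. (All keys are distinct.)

sift down from index 3:
  -19 vs larger child 33 at index 7, swap → [30, 21, 37, 33, -20, -15, -5, -19, 3]
sift down from index 2: already satisfies heap property
sift down from index 1:
  21 vs larger child 33 at index 3, swap → [30, 33, 37, 21, -20, -15, -5, -19, 3]
sift down from index 0:
  30 vs larger child 37 at index 2, swap → [37, 33, 30, 21, -20, -15, -5, -19, 3]

[37, 33, 30, 21, -20, -15, -5, -19, 3]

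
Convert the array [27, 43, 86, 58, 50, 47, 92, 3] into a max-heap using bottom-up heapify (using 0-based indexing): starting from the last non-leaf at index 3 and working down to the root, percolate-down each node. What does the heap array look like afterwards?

sift down from index 3: already satisfies heap property
sift down from index 2:
  86 vs larger child 92 at index 6, swap → [27, 43, 92, 58, 50, 47, 86, 3]
sift down from index 1:
  43 vs larger child 58 at index 3, swap → [27, 58, 92, 43, 50, 47, 86, 3]
sift down from index 0:
  27 vs larger child 92 at index 2, swap → [92, 58, 27, 43, 50, 47, 86, 3]
  27 vs larger child 86 at index 6, swap → [92, 58, 86, 43, 50, 47, 27, 3]

[92, 58, 86, 43, 50, 47, 27, 3]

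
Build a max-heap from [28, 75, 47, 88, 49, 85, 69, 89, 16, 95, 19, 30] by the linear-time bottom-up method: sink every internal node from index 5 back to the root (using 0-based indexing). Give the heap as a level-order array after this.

sift down from index 5: already satisfies heap property
sift down from index 4:
  49 vs larger child 95 at index 9, swap → [28, 75, 47, 88, 95, 85, 69, 89, 16, 49, 19, 30]
sift down from index 3:
  88 vs larger child 89 at index 7, swap → [28, 75, 47, 89, 95, 85, 69, 88, 16, 49, 19, 30]
sift down from index 2:
  47 vs larger child 85 at index 5, swap → [28, 75, 85, 89, 95, 47, 69, 88, 16, 49, 19, 30]
sift down from index 1:
  75 vs larger child 95 at index 4, swap → [28, 95, 85, 89, 75, 47, 69, 88, 16, 49, 19, 30]
sift down from index 0:
  28 vs larger child 95 at index 1, swap → [95, 28, 85, 89, 75, 47, 69, 88, 16, 49, 19, 30]
  28 vs larger child 89 at index 3, swap → [95, 89, 85, 28, 75, 47, 69, 88, 16, 49, 19, 30]
  28 vs larger child 88 at index 7, swap → [95, 89, 85, 88, 75, 47, 69, 28, 16, 49, 19, 30]

[95, 89, 85, 88, 75, 47, 69, 28, 16, 49, 19, 30]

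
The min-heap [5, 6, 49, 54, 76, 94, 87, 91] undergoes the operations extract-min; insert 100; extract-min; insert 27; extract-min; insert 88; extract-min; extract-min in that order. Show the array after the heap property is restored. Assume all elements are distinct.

extract-min → returns 5:
  remove root 5; move last element 91 to root → [91, 6, 49, 54, 76, 94, 87]
  91 vs smaller child 6 at index 1, swap → [6, 91, 49, 54, 76, 94, 87]
  91 vs smaller child 54 at index 3, swap → [6, 54, 49, 91, 76, 94, 87]
insert 100:
  append 100 at index 7 → [6, 54, 49, 91, 76, 94, 87, 100] (no swap needed)
extract-min → returns 6:
  remove root 6; move last element 100 to root → [100, 54, 49, 91, 76, 94, 87]
  100 vs smaller child 49 at index 2, swap → [49, 54, 100, 91, 76, 94, 87]
  100 vs smaller child 87 at index 6, swap → [49, 54, 87, 91, 76, 94, 100]
insert 27:
  append 27 at index 7 → [49, 54, 87, 91, 76, 94, 100, 27]
  27 < parent 91 at index 3, swap → [49, 54, 87, 27, 76, 94, 100, 91]
  27 < parent 54 at index 1, swap → [49, 27, 87, 54, 76, 94, 100, 91]
  27 < parent 49 at index 0, swap → [27, 49, 87, 54, 76, 94, 100, 91]
extract-min → returns 27:
  remove root 27; move last element 91 to root → [91, 49, 87, 54, 76, 94, 100]
  91 vs smaller child 49 at index 1, swap → [49, 91, 87, 54, 76, 94, 100]
  91 vs smaller child 54 at index 3, swap → [49, 54, 87, 91, 76, 94, 100]
insert 88:
  append 88 at index 7 → [49, 54, 87, 91, 76, 94, 100, 88]
  88 < parent 91 at index 3, swap → [49, 54, 87, 88, 76, 94, 100, 91]
extract-min → returns 49:
  remove root 49; move last element 91 to root → [91, 54, 87, 88, 76, 94, 100]
  91 vs smaller child 54 at index 1, swap → [54, 91, 87, 88, 76, 94, 100]
  91 vs smaller child 76 at index 4, swap → [54, 76, 87, 88, 91, 94, 100]
extract-min → returns 54:
  remove root 54; move last element 100 to root → [100, 76, 87, 88, 91, 94]
  100 vs smaller child 76 at index 1, swap → [76, 100, 87, 88, 91, 94]
  100 vs smaller child 88 at index 3, swap → [76, 88, 87, 100, 91, 94]

[76, 88, 87, 100, 91, 94]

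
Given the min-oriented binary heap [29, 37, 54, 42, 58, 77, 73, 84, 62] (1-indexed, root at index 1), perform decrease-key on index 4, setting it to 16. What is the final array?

set index 4 from 42 to 16 → [29, 37, 54, 16, 58, 77, 73, 84, 62]
16 < parent 37 at index 2, swap → [29, 16, 54, 37, 58, 77, 73, 84, 62]
16 < parent 29 at index 1, swap → [16, 29, 54, 37, 58, 77, 73, 84, 62]

[16, 29, 54, 37, 58, 77, 73, 84, 62]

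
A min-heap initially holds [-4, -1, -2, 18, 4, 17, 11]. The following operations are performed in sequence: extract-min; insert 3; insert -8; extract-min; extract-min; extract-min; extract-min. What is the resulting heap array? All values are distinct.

[4, 11, 17, 18]

extract-min → returns -4:
  remove root -4; move last element 11 to root → [11, -1, -2, 18, 4, 17]
  11 vs smaller child -2 at index 2, swap → [-2, -1, 11, 18, 4, 17]
insert 3:
  append 3 at index 6 → [-2, -1, 11, 18, 4, 17, 3]
  3 < parent 11 at index 2, swap → [-2, -1, 3, 18, 4, 17, 11]
insert -8:
  append -8 at index 7 → [-2, -1, 3, 18, 4, 17, 11, -8]
  -8 < parent 18 at index 3, swap → [-2, -1, 3, -8, 4, 17, 11, 18]
  -8 < parent -1 at index 1, swap → [-2, -8, 3, -1, 4, 17, 11, 18]
  -8 < parent -2 at index 0, swap → [-8, -2, 3, -1, 4, 17, 11, 18]
extract-min → returns -8:
  remove root -8; move last element 18 to root → [18, -2, 3, -1, 4, 17, 11]
  18 vs smaller child -2 at index 1, swap → [-2, 18, 3, -1, 4, 17, 11]
  18 vs smaller child -1 at index 3, swap → [-2, -1, 3, 18, 4, 17, 11]
extract-min → returns -2:
  remove root -2; move last element 11 to root → [11, -1, 3, 18, 4, 17]
  11 vs smaller child -1 at index 1, swap → [-1, 11, 3, 18, 4, 17]
  11 vs smaller child 4 at index 4, swap → [-1, 4, 3, 18, 11, 17]
extract-min → returns -1:
  remove root -1; move last element 17 to root → [17, 4, 3, 18, 11]
  17 vs smaller child 3 at index 2, swap → [3, 4, 17, 18, 11]
extract-min → returns 3:
  remove root 3; move last element 11 to root → [11, 4, 17, 18]
  11 vs smaller child 4 at index 1, swap → [4, 11, 17, 18]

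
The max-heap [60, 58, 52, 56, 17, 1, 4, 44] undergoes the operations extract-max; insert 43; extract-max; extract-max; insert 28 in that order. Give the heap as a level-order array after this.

[52, 44, 28, 43, 17, 1, 4]

extract-max → returns 60:
  remove root 60; move last element 44 to root → [44, 58, 52, 56, 17, 1, 4]
  44 vs larger child 58 at index 1, swap → [58, 44, 52, 56, 17, 1, 4]
  44 vs larger child 56 at index 3, swap → [58, 56, 52, 44, 17, 1, 4]
insert 43:
  append 43 at index 7 → [58, 56, 52, 44, 17, 1, 4, 43] (no swap needed)
extract-max → returns 58:
  remove root 58; move last element 43 to root → [43, 56, 52, 44, 17, 1, 4]
  43 vs larger child 56 at index 1, swap → [56, 43, 52, 44, 17, 1, 4]
  43 vs larger child 44 at index 3, swap → [56, 44, 52, 43, 17, 1, 4]
extract-max → returns 56:
  remove root 56; move last element 4 to root → [4, 44, 52, 43, 17, 1]
  4 vs larger child 52 at index 2, swap → [52, 44, 4, 43, 17, 1]
insert 28:
  append 28 at index 6 → [52, 44, 4, 43, 17, 1, 28]
  28 > parent 4 at index 2, swap → [52, 44, 28, 43, 17, 1, 4]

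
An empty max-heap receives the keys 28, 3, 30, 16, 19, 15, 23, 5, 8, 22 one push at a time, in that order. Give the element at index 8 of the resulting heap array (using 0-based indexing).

5

Insert 28:
  append 28 at index 0 → [28] (no swap needed)
Insert 3:
  append 3 at index 1 → [28, 3] (no swap needed)
Insert 30:
  append 30 at index 2 → [28, 3, 30]
  30 > parent 28 at index 0, swap → [30, 3, 28]
Insert 16:
  append 16 at index 3 → [30, 3, 28, 16]
  16 > parent 3 at index 1, swap → [30, 16, 28, 3]
Insert 19:
  append 19 at index 4 → [30, 16, 28, 3, 19]
  19 > parent 16 at index 1, swap → [30, 19, 28, 3, 16]
Insert 15:
  append 15 at index 5 → [30, 19, 28, 3, 16, 15] (no swap needed)
Insert 23:
  append 23 at index 6 → [30, 19, 28, 3, 16, 15, 23] (no swap needed)
Insert 5:
  append 5 at index 7 → [30, 19, 28, 3, 16, 15, 23, 5]
  5 > parent 3 at index 3, swap → [30, 19, 28, 5, 16, 15, 23, 3]
Insert 8:
  append 8 at index 8 → [30, 19, 28, 5, 16, 15, 23, 3, 8]
  8 > parent 5 at index 3, swap → [30, 19, 28, 8, 16, 15, 23, 3, 5]
Insert 22:
  append 22 at index 9 → [30, 19, 28, 8, 16, 15, 23, 3, 5, 22]
  22 > parent 16 at index 4, swap → [30, 19, 28, 8, 22, 15, 23, 3, 5, 16]
  22 > parent 19 at index 1, swap → [30, 22, 28, 8, 19, 15, 23, 3, 5, 16]
resulting array: [30, 22, 28, 8, 19, 15, 23, 3, 5, 16]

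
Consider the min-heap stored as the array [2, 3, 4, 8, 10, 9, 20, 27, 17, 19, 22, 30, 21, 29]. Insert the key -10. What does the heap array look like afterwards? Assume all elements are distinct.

append -10 at index 14 → [2, 3, 4, 8, 10, 9, 20, 27, 17, 19, 22, 30, 21, 29, -10]
-10 < parent 20 at index 6, swap → [2, 3, 4, 8, 10, 9, -10, 27, 17, 19, 22, 30, 21, 29, 20]
-10 < parent 4 at index 2, swap → [2, 3, -10, 8, 10, 9, 4, 27, 17, 19, 22, 30, 21, 29, 20]
-10 < parent 2 at index 0, swap → [-10, 3, 2, 8, 10, 9, 4, 27, 17, 19, 22, 30, 21, 29, 20]

[-10, 3, 2, 8, 10, 9, 4, 27, 17, 19, 22, 30, 21, 29, 20]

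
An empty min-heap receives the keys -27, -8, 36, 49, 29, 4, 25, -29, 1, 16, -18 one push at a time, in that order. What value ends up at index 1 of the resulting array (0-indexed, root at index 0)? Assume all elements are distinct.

Insert -27:
  append -27 at index 0 → [-27] (no swap needed)
Insert -8:
  append -8 at index 1 → [-27, -8] (no swap needed)
Insert 36:
  append 36 at index 2 → [-27, -8, 36] (no swap needed)
Insert 49:
  append 49 at index 3 → [-27, -8, 36, 49] (no swap needed)
Insert 29:
  append 29 at index 4 → [-27, -8, 36, 49, 29] (no swap needed)
Insert 4:
  append 4 at index 5 → [-27, -8, 36, 49, 29, 4]
  4 < parent 36 at index 2, swap → [-27, -8, 4, 49, 29, 36]
Insert 25:
  append 25 at index 6 → [-27, -8, 4, 49, 29, 36, 25] (no swap needed)
Insert -29:
  append -29 at index 7 → [-27, -8, 4, 49, 29, 36, 25, -29]
  -29 < parent 49 at index 3, swap → [-27, -8, 4, -29, 29, 36, 25, 49]
  -29 < parent -8 at index 1, swap → [-27, -29, 4, -8, 29, 36, 25, 49]
  -29 < parent -27 at index 0, swap → [-29, -27, 4, -8, 29, 36, 25, 49]
Insert 1:
  append 1 at index 8 → [-29, -27, 4, -8, 29, 36, 25, 49, 1] (no swap needed)
Insert 16:
  append 16 at index 9 → [-29, -27, 4, -8, 29, 36, 25, 49, 1, 16]
  16 < parent 29 at index 4, swap → [-29, -27, 4, -8, 16, 36, 25, 49, 1, 29]
Insert -18:
  append -18 at index 10 → [-29, -27, 4, -8, 16, 36, 25, 49, 1, 29, -18]
  -18 < parent 16 at index 4, swap → [-29, -27, 4, -8, -18, 36, 25, 49, 1, 29, 16]
resulting array: [-29, -27, 4, -8, -18, 36, 25, 49, 1, 29, 16]

-27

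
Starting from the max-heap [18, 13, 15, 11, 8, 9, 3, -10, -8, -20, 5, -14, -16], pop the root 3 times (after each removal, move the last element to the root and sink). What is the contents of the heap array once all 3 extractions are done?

extract-max #1 returns 18:
  remove root 18; move last element -16 to root → [-16, 13, 15, 11, 8, 9, 3, -10, -8, -20, 5, -14]
  -16 vs larger child 15 at index 2, swap → [15, 13, -16, 11, 8, 9, 3, -10, -8, -20, 5, -14]
  -16 vs larger child 9 at index 5, swap → [15, 13, 9, 11, 8, -16, 3, -10, -8, -20, 5, -14]
  -16 vs only child -14 at index 11, swap → [15, 13, 9, 11, 8, -14, 3, -10, -8, -20, 5, -16]
extract-max #2 returns 15:
  remove root 15; move last element -16 to root → [-16, 13, 9, 11, 8, -14, 3, -10, -8, -20, 5]
  -16 vs larger child 13 at index 1, swap → [13, -16, 9, 11, 8, -14, 3, -10, -8, -20, 5]
  -16 vs larger child 11 at index 3, swap → [13, 11, 9, -16, 8, -14, 3, -10, -8, -20, 5]
  -16 vs larger child -8 at index 8, swap → [13, 11, 9, -8, 8, -14, 3, -10, -16, -20, 5]
extract-max #3 returns 13:
  remove root 13; move last element 5 to root → [5, 11, 9, -8, 8, -14, 3, -10, -16, -20]
  5 vs larger child 11 at index 1, swap → [11, 5, 9, -8, 8, -14, 3, -10, -16, -20]
  5 vs larger child 8 at index 4, swap → [11, 8, 9, -8, 5, -14, 3, -10, -16, -20]

[11, 8, 9, -8, 5, -14, 3, -10, -16, -20]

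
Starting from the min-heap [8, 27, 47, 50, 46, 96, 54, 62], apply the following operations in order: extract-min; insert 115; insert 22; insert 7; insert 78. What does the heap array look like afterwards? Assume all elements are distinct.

[7, 22, 47, 46, 27, 96, 54, 115, 50, 62, 78]

extract-min → returns 8:
  remove root 8; move last element 62 to root → [62, 27, 47, 50, 46, 96, 54]
  62 vs smaller child 27 at index 1, swap → [27, 62, 47, 50, 46, 96, 54]
  62 vs smaller child 46 at index 4, swap → [27, 46, 47, 50, 62, 96, 54]
insert 115:
  append 115 at index 7 → [27, 46, 47, 50, 62, 96, 54, 115] (no swap needed)
insert 22:
  append 22 at index 8 → [27, 46, 47, 50, 62, 96, 54, 115, 22]
  22 < parent 50 at index 3, swap → [27, 46, 47, 22, 62, 96, 54, 115, 50]
  22 < parent 46 at index 1, swap → [27, 22, 47, 46, 62, 96, 54, 115, 50]
  22 < parent 27 at index 0, swap → [22, 27, 47, 46, 62, 96, 54, 115, 50]
insert 7:
  append 7 at index 9 → [22, 27, 47, 46, 62, 96, 54, 115, 50, 7]
  7 < parent 62 at index 4, swap → [22, 27, 47, 46, 7, 96, 54, 115, 50, 62]
  7 < parent 27 at index 1, swap → [22, 7, 47, 46, 27, 96, 54, 115, 50, 62]
  7 < parent 22 at index 0, swap → [7, 22, 47, 46, 27, 96, 54, 115, 50, 62]
insert 78:
  append 78 at index 10 → [7, 22, 47, 46, 27, 96, 54, 115, 50, 62, 78] (no swap needed)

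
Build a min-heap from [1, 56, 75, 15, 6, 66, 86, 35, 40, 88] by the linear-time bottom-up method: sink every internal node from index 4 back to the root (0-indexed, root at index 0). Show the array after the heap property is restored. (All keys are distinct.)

[1, 6, 66, 15, 56, 75, 86, 35, 40, 88]

sift down from index 4: already satisfies heap property
sift down from index 3: already satisfies heap property
sift down from index 2:
  75 vs smaller child 66 at index 5, swap → [1, 56, 66, 15, 6, 75, 86, 35, 40, 88]
sift down from index 1:
  56 vs smaller child 6 at index 4, swap → [1, 6, 66, 15, 56, 75, 86, 35, 40, 88]
sift down from index 0: already satisfies heap property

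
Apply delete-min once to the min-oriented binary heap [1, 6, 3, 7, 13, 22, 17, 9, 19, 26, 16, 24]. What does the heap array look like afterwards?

[3, 6, 17, 7, 13, 22, 24, 9, 19, 26, 16]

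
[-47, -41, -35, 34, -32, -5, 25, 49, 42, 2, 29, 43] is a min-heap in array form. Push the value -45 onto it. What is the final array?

[-47, -41, -45, 34, -32, -35, 25, 49, 42, 2, 29, 43, -5]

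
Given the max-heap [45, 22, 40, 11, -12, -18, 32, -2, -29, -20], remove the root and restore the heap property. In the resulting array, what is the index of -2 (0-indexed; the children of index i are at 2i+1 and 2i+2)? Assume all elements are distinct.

7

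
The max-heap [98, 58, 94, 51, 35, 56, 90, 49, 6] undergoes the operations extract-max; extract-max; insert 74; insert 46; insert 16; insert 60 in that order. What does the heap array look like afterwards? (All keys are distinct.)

extract-max → returns 98:
  remove root 98; move last element 6 to root → [6, 58, 94, 51, 35, 56, 90, 49]
  6 vs larger child 94 at index 2, swap → [94, 58, 6, 51, 35, 56, 90, 49]
  6 vs larger child 90 at index 6, swap → [94, 58, 90, 51, 35, 56, 6, 49]
extract-max → returns 94:
  remove root 94; move last element 49 to root → [49, 58, 90, 51, 35, 56, 6]
  49 vs larger child 90 at index 2, swap → [90, 58, 49, 51, 35, 56, 6]
  49 vs larger child 56 at index 5, swap → [90, 58, 56, 51, 35, 49, 6]
insert 74:
  append 74 at index 7 → [90, 58, 56, 51, 35, 49, 6, 74]
  74 > parent 51 at index 3, swap → [90, 58, 56, 74, 35, 49, 6, 51]
  74 > parent 58 at index 1, swap → [90, 74, 56, 58, 35, 49, 6, 51]
insert 46:
  append 46 at index 8 → [90, 74, 56, 58, 35, 49, 6, 51, 46] (no swap needed)
insert 16:
  append 16 at index 9 → [90, 74, 56, 58, 35, 49, 6, 51, 46, 16] (no swap needed)
insert 60:
  append 60 at index 10 → [90, 74, 56, 58, 35, 49, 6, 51, 46, 16, 60]
  60 > parent 35 at index 4, swap → [90, 74, 56, 58, 60, 49, 6, 51, 46, 16, 35]

[90, 74, 56, 58, 60, 49, 6, 51, 46, 16, 35]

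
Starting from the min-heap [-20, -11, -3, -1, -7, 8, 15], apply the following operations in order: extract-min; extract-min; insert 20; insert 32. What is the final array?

[-7, -1, -3, 8, 15, 20, 32]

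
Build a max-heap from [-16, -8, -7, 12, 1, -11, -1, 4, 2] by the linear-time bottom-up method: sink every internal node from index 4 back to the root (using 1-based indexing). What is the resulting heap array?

[12, 4, -1, 2, 1, -11, -7, -8, -16]

sift down from index 4: already satisfies heap property
sift down from index 3:
  -7 vs larger child -1 at index 7, swap → [-16, -8, -1, 12, 1, -11, -7, 4, 2]
sift down from index 2:
  -8 vs larger child 12 at index 4, swap → [-16, 12, -1, -8, 1, -11, -7, 4, 2]
  -8 vs larger child 4 at index 8, swap → [-16, 12, -1, 4, 1, -11, -7, -8, 2]
sift down from index 1:
  -16 vs larger child 12 at index 2, swap → [12, -16, -1, 4, 1, -11, -7, -8, 2]
  -16 vs larger child 4 at index 4, swap → [12, 4, -1, -16, 1, -11, -7, -8, 2]
  -16 vs larger child 2 at index 9, swap → [12, 4, -1, 2, 1, -11, -7, -8, -16]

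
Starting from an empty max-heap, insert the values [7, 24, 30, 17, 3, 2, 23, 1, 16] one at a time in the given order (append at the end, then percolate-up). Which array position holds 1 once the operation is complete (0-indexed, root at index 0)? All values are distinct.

Insert 7:
  append 7 at index 0 → [7] (no swap needed)
Insert 24:
  append 24 at index 1 → [7, 24]
  24 > parent 7 at index 0, swap → [24, 7]
Insert 30:
  append 30 at index 2 → [24, 7, 30]
  30 > parent 24 at index 0, swap → [30, 7, 24]
Insert 17:
  append 17 at index 3 → [30, 7, 24, 17]
  17 > parent 7 at index 1, swap → [30, 17, 24, 7]
Insert 3:
  append 3 at index 4 → [30, 17, 24, 7, 3] (no swap needed)
Insert 2:
  append 2 at index 5 → [30, 17, 24, 7, 3, 2] (no swap needed)
Insert 23:
  append 23 at index 6 → [30, 17, 24, 7, 3, 2, 23] (no swap needed)
Insert 1:
  append 1 at index 7 → [30, 17, 24, 7, 3, 2, 23, 1] (no swap needed)
Insert 16:
  append 16 at index 8 → [30, 17, 24, 7, 3, 2, 23, 1, 16]
  16 > parent 7 at index 3, swap → [30, 17, 24, 16, 3, 2, 23, 1, 7]
resulting array: [30, 17, 24, 16, 3, 2, 23, 1, 7]

7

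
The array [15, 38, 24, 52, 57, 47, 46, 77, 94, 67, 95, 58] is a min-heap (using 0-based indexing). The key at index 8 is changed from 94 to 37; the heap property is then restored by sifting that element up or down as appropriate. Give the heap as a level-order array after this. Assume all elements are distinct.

[15, 37, 24, 38, 57, 47, 46, 77, 52, 67, 95, 58]

set index 8 from 94 to 37 → [15, 38, 24, 52, 57, 47, 46, 77, 37, 67, 95, 58]
37 < parent 52 at index 3, swap → [15, 38, 24, 37, 57, 47, 46, 77, 52, 67, 95, 58]
37 < parent 38 at index 1, swap → [15, 37, 24, 38, 57, 47, 46, 77, 52, 67, 95, 58]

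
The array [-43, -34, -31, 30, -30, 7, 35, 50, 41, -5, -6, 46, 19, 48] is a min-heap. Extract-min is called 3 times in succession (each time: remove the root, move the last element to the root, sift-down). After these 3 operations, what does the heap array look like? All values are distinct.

extract-min #1 returns -43:
  remove root -43; move last element 48 to root → [48, -34, -31, 30, -30, 7, 35, 50, 41, -5, -6, 46, 19]
  48 vs smaller child -34 at index 1, swap → [-34, 48, -31, 30, -30, 7, 35, 50, 41, -5, -6, 46, 19]
  48 vs smaller child -30 at index 4, swap → [-34, -30, -31, 30, 48, 7, 35, 50, 41, -5, -6, 46, 19]
  48 vs smaller child -6 at index 10, swap → [-34, -30, -31, 30, -6, 7, 35, 50, 41, -5, 48, 46, 19]
extract-min #2 returns -34:
  remove root -34; move last element 19 to root → [19, -30, -31, 30, -6, 7, 35, 50, 41, -5, 48, 46]
  19 vs smaller child -31 at index 2, swap → [-31, -30, 19, 30, -6, 7, 35, 50, 41, -5, 48, 46]
  19 vs smaller child 7 at index 5, swap → [-31, -30, 7, 30, -6, 19, 35, 50, 41, -5, 48, 46]
extract-min #3 returns -31:
  remove root -31; move last element 46 to root → [46, -30, 7, 30, -6, 19, 35, 50, 41, -5, 48]
  46 vs smaller child -30 at index 1, swap → [-30, 46, 7, 30, -6, 19, 35, 50, 41, -5, 48]
  46 vs smaller child -6 at index 4, swap → [-30, -6, 7, 30, 46, 19, 35, 50, 41, -5, 48]
  46 vs smaller child -5 at index 9, swap → [-30, -6, 7, 30, -5, 19, 35, 50, 41, 46, 48]

[-30, -6, 7, 30, -5, 19, 35, 50, 41, 46, 48]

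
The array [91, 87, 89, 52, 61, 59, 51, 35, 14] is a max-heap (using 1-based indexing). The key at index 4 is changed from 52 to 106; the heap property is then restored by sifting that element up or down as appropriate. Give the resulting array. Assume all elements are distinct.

[106, 91, 89, 87, 61, 59, 51, 35, 14]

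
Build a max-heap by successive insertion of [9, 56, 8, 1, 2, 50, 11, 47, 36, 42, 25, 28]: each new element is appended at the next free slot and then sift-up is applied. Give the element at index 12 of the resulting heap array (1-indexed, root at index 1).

8

Insert 9:
  append 9 at index 1 → [9] (no swap needed)
Insert 56:
  append 56 at index 2 → [9, 56]
  56 > parent 9 at index 1, swap → [56, 9]
Insert 8:
  append 8 at index 3 → [56, 9, 8] (no swap needed)
Insert 1:
  append 1 at index 4 → [56, 9, 8, 1] (no swap needed)
Insert 2:
  append 2 at index 5 → [56, 9, 8, 1, 2] (no swap needed)
Insert 50:
  append 50 at index 6 → [56, 9, 8, 1, 2, 50]
  50 > parent 8 at index 3, swap → [56, 9, 50, 1, 2, 8]
Insert 11:
  append 11 at index 7 → [56, 9, 50, 1, 2, 8, 11] (no swap needed)
Insert 47:
  append 47 at index 8 → [56, 9, 50, 1, 2, 8, 11, 47]
  47 > parent 1 at index 4, swap → [56, 9, 50, 47, 2, 8, 11, 1]
  47 > parent 9 at index 2, swap → [56, 47, 50, 9, 2, 8, 11, 1]
Insert 36:
  append 36 at index 9 → [56, 47, 50, 9, 2, 8, 11, 1, 36]
  36 > parent 9 at index 4, swap → [56, 47, 50, 36, 2, 8, 11, 1, 9]
Insert 42:
  append 42 at index 10 → [56, 47, 50, 36, 2, 8, 11, 1, 9, 42]
  42 > parent 2 at index 5, swap → [56, 47, 50, 36, 42, 8, 11, 1, 9, 2]
Insert 25:
  append 25 at index 11 → [56, 47, 50, 36, 42, 8, 11, 1, 9, 2, 25] (no swap needed)
Insert 28:
  append 28 at index 12 → [56, 47, 50, 36, 42, 8, 11, 1, 9, 2, 25, 28]
  28 > parent 8 at index 6, swap → [56, 47, 50, 36, 42, 28, 11, 1, 9, 2, 25, 8]
resulting array: [56, 47, 50, 36, 42, 28, 11, 1, 9, 2, 25, 8]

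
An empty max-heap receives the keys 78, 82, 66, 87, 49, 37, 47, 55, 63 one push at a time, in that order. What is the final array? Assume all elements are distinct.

[87, 82, 66, 78, 49, 37, 47, 55, 63]

Insert 78:
  append 78 at index 0 → [78] (no swap needed)
Insert 82:
  append 82 at index 1 → [78, 82]
  82 > parent 78 at index 0, swap → [82, 78]
Insert 66:
  append 66 at index 2 → [82, 78, 66] (no swap needed)
Insert 87:
  append 87 at index 3 → [82, 78, 66, 87]
  87 > parent 78 at index 1, swap → [82, 87, 66, 78]
  87 > parent 82 at index 0, swap → [87, 82, 66, 78]
Insert 49:
  append 49 at index 4 → [87, 82, 66, 78, 49] (no swap needed)
Insert 37:
  append 37 at index 5 → [87, 82, 66, 78, 49, 37] (no swap needed)
Insert 47:
  append 47 at index 6 → [87, 82, 66, 78, 49, 37, 47] (no swap needed)
Insert 55:
  append 55 at index 7 → [87, 82, 66, 78, 49, 37, 47, 55] (no swap needed)
Insert 63:
  append 63 at index 8 → [87, 82, 66, 78, 49, 37, 47, 55, 63] (no swap needed)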